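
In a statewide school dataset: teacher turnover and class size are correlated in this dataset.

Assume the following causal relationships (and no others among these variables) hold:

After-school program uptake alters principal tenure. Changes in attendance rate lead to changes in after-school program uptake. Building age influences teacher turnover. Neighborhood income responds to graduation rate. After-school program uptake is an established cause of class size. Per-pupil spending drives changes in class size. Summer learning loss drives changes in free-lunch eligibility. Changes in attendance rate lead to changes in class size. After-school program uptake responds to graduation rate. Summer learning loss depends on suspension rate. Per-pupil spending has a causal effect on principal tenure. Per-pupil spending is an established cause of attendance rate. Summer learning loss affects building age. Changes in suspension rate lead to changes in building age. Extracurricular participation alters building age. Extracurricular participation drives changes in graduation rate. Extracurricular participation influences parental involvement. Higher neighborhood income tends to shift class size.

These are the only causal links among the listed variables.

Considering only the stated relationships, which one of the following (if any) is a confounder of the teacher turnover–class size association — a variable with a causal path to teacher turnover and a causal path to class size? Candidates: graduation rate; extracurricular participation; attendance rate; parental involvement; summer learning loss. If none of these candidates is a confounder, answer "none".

Extracurricular participation causes teacher turnover (extracurricular participation → building age → teacher turnover) and also causes class size (extracurricular participation → graduation rate → after-school program uptake → class size); it is a common cause of both.
Each of the other candidates lacks a causal path to at least one of teacher turnover and class size, so they do not confound the relationship.

extracurricular participation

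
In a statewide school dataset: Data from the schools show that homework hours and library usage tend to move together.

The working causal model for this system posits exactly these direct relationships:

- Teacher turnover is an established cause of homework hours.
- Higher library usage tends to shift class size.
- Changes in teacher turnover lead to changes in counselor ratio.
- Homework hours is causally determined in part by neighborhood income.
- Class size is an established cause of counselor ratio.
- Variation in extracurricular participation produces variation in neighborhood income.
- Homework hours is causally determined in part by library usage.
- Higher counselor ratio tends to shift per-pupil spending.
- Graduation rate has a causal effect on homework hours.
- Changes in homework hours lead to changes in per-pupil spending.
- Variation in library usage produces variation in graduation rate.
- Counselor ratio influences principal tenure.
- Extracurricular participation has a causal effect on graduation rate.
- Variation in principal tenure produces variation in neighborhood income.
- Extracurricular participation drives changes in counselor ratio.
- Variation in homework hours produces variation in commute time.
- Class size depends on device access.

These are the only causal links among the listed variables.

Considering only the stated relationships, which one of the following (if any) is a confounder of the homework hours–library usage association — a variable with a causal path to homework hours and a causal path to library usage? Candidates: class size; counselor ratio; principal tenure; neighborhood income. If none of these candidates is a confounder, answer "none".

None of the listed candidates has causal paths to both homework hours and library usage in the stated relationships, so none is a common cause.

none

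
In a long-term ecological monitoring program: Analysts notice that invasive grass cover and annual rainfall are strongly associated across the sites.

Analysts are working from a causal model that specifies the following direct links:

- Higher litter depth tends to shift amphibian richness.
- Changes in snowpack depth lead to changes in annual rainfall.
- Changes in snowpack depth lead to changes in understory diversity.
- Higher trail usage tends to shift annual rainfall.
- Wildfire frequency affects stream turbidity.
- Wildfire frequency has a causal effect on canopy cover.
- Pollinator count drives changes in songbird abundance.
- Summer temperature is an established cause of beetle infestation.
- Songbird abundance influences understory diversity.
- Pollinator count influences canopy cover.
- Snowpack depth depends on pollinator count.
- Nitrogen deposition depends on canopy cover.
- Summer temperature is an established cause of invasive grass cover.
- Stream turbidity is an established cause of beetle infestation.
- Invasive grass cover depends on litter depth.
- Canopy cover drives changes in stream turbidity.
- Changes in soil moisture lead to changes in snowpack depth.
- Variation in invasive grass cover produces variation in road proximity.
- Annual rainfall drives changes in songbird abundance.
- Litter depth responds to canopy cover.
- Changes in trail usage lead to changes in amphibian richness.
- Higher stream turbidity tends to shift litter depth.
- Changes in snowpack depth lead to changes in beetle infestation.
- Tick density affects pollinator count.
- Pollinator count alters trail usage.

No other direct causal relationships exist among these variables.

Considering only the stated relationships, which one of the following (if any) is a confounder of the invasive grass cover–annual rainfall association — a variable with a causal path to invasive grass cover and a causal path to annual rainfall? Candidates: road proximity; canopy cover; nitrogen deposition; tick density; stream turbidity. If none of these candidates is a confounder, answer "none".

Tick density causes invasive grass cover (tick density → pollinator count → canopy cover → litter depth → invasive grass cover) and also causes annual rainfall (tick density → pollinator count → trail usage → annual rainfall); it is a common cause of both.
Each of the other candidates lacks a causal path to at least one of invasive grass cover and annual rainfall, so they do not confound the relationship.

tick density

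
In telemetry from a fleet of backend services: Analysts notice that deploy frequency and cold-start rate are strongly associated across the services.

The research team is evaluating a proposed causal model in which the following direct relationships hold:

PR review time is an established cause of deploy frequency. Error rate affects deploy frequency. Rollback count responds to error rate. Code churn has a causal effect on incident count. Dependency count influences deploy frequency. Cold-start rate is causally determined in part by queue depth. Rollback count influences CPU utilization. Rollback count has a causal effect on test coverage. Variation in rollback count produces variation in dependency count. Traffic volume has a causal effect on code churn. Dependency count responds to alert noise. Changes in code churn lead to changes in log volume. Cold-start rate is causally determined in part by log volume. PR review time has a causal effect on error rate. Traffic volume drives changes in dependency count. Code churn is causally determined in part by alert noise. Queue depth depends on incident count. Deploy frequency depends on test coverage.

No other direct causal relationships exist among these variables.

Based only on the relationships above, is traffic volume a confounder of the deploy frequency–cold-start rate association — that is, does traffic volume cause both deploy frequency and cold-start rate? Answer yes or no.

yes

Traffic volume has a causal path to deploy frequency (traffic volume → dependency count → deploy frequency) and to cold-start rate (traffic volume → code churn → log volume → cold-start rate), so it is a common cause of both — a confounder.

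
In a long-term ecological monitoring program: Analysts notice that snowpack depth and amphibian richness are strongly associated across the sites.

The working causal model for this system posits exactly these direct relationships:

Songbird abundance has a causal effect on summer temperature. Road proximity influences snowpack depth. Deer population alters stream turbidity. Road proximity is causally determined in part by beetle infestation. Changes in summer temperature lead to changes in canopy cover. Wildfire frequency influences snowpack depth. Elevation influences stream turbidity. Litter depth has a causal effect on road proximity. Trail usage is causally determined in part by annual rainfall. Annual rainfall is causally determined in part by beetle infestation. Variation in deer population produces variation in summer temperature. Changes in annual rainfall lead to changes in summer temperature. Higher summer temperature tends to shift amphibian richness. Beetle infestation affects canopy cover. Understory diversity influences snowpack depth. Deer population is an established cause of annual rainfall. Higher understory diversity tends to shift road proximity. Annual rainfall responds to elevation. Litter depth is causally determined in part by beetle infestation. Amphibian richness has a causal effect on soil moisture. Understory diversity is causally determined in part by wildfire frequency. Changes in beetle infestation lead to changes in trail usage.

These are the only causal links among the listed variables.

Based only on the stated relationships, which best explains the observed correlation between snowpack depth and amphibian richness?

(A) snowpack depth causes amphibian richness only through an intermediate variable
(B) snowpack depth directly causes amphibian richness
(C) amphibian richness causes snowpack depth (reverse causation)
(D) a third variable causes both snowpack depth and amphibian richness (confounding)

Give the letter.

D

Beetle infestation causes snowpack depth (beetle infestation → road proximity → snowpack depth) and amphibian richness (beetle infestation → annual rainfall → summer temperature → amphibian richness) — a common cause creating the correlation.
There is no stated path from snowpack depth to amphibian richness or from amphibian richness to snowpack depth, so neither direct nor reverse causation applies.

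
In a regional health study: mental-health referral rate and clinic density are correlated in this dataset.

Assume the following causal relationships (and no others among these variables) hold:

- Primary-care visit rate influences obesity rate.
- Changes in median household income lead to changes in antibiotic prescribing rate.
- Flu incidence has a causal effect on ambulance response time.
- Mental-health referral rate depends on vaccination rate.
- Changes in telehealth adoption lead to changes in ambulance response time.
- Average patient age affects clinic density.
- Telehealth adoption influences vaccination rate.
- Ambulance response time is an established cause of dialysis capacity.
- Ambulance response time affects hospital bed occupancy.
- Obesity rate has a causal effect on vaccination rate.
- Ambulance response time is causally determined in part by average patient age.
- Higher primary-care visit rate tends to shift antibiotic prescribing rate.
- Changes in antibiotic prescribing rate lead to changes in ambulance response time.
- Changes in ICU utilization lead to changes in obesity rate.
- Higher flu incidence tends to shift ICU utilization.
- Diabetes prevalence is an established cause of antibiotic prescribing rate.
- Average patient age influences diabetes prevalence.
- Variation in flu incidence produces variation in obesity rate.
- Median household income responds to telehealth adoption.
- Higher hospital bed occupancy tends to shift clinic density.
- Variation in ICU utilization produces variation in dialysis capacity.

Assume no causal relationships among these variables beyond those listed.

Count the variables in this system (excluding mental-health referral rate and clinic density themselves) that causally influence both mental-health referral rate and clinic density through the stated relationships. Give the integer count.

The common causes are: flu incidence (to mental-health referral rate via flu incidence → obesity rate → vaccination rate → mental-health referral rate; to clinic density via flu incidence → ambulance response time → hospital bed occupancy → clinic density); primary-care visit rate (to mental-health referral rate via primary-care visit rate → obesity rate → vaccination rate → mental-health referral rate; to clinic density via primary-care visit rate → antibiotic prescribing rate → ambulance response time → hospital bed occupancy → clinic density); telehealth adoption (to mental-health referral rate via telehealth adoption → vaccination rate → mental-health referral rate; to clinic density via telehealth adoption → ambulance response time → hospital bed occupancy → clinic density).
Every other variable lacks a causal path to at least one of mental-health referral rate and clinic density.

3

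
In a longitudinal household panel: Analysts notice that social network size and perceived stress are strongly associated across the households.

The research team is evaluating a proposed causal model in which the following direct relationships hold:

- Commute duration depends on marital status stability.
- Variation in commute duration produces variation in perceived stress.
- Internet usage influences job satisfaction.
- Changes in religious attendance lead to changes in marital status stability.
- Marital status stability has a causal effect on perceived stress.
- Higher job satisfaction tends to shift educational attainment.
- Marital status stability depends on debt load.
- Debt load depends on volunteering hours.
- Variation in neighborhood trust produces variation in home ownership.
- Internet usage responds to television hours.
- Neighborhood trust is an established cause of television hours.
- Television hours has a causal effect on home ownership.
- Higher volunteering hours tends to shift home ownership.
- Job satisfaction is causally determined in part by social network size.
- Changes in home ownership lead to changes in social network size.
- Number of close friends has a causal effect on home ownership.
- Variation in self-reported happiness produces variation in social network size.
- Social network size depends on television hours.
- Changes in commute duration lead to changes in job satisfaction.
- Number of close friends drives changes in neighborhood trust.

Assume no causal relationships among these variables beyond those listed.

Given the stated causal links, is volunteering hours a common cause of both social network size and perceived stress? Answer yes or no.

Volunteering hours has a causal path to social network size (volunteering hours → home ownership → social network size) and to perceived stress (volunteering hours → debt load → marital status stability → perceived stress), so it is a common cause of both — a confounder.

yes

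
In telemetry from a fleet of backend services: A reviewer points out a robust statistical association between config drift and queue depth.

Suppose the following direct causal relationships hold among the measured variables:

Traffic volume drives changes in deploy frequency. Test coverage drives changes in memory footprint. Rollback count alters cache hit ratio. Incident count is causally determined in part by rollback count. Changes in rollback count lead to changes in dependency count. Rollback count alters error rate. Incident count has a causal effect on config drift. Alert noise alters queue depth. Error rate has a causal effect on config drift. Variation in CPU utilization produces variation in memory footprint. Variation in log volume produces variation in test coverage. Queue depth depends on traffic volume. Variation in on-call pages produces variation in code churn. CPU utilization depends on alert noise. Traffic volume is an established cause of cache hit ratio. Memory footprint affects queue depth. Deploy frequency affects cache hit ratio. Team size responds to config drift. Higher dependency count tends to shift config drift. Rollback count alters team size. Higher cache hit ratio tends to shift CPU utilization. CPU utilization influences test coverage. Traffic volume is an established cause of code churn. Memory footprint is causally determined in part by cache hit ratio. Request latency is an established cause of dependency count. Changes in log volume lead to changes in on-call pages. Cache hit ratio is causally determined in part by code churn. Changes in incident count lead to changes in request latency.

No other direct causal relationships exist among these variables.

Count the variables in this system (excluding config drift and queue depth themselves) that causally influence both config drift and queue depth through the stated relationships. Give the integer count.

The common causes are: rollback count (to config drift via rollback count → incident count → config drift; to queue depth via rollback count → cache hit ratio → memory footprint → queue depth).
Every other variable lacks a causal path to at least one of config drift and queue depth.

1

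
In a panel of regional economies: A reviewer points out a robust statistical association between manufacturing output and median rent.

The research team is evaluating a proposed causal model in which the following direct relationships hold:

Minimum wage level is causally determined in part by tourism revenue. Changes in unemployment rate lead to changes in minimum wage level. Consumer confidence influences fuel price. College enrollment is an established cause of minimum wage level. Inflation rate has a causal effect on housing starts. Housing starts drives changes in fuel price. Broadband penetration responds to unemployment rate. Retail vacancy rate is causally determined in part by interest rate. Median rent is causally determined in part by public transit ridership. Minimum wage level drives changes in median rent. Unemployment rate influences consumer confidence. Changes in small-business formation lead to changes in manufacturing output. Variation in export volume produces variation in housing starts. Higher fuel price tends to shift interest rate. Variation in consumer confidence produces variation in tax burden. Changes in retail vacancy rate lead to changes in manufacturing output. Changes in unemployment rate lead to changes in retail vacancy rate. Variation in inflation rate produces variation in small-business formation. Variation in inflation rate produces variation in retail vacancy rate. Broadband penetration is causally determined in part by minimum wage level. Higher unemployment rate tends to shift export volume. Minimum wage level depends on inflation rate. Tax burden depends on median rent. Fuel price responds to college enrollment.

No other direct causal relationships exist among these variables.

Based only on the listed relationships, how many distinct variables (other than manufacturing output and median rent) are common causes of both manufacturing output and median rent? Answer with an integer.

The common causes are: college enrollment (to manufacturing output via college enrollment → fuel price → interest rate → retail vacancy rate → manufacturing output; to median rent via college enrollment → minimum wage level → median rent); inflation rate (to manufacturing output via inflation rate → small-business formation → manufacturing output; to median rent via inflation rate → minimum wage level → median rent); unemployment rate (to manufacturing output via unemployment rate → retail vacancy rate → manufacturing output; to median rent via unemployment rate → minimum wage level → median rent).
Every other variable lacks a causal path to at least one of manufacturing output and median rent.

3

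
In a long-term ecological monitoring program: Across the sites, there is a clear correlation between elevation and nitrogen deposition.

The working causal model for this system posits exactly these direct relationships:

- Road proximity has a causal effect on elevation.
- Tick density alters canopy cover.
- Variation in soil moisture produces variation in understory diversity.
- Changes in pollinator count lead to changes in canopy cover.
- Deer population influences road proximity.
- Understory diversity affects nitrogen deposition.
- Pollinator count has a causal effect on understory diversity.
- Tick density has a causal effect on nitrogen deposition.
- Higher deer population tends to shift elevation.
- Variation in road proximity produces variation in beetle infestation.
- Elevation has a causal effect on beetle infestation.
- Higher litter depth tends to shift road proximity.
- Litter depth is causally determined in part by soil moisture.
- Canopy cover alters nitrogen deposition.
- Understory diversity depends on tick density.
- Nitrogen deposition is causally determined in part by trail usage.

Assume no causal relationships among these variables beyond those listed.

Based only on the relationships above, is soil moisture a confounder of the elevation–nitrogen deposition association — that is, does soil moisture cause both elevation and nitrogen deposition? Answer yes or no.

yes

Soil moisture has a causal path to elevation (soil moisture → litter depth → road proximity → elevation) and to nitrogen deposition (soil moisture → understory diversity → nitrogen deposition), so it is a common cause of both — a confounder.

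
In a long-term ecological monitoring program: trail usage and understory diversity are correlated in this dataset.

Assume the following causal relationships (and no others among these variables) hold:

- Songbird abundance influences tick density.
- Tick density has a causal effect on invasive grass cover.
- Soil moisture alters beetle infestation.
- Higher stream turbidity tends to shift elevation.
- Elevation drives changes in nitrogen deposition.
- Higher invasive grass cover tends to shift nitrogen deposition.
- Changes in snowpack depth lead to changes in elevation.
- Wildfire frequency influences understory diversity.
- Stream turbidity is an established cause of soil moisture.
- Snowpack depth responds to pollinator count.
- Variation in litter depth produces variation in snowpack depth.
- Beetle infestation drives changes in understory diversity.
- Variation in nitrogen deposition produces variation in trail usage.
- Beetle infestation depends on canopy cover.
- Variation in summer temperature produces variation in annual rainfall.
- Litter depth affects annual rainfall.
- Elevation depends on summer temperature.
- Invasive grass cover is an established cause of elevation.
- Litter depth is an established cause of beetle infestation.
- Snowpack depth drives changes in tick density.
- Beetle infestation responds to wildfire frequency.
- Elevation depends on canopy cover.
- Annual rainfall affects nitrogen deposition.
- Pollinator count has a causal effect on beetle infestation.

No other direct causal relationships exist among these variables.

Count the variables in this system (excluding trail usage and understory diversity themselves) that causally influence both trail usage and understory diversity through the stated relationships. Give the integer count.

The common causes are: canopy cover (to trail usage via canopy cover → elevation → nitrogen deposition → trail usage; to understory diversity via canopy cover → beetle infestation → understory diversity); litter depth (to trail usage via litter depth → annual rainfall → nitrogen deposition → trail usage; to understory diversity via litter depth → beetle infestation → understory diversity); pollinator count (to trail usage via pollinator count → snowpack depth → elevation → nitrogen deposition → trail usage; to understory diversity via pollinator count → beetle infestation → understory diversity); stream turbidity (to trail usage via stream turbidity → elevation → nitrogen deposition → trail usage; to understory diversity via stream turbidity → soil moisture → beetle infestation → understory diversity).
Every other variable lacks a causal path to at least one of trail usage and understory diversity.

4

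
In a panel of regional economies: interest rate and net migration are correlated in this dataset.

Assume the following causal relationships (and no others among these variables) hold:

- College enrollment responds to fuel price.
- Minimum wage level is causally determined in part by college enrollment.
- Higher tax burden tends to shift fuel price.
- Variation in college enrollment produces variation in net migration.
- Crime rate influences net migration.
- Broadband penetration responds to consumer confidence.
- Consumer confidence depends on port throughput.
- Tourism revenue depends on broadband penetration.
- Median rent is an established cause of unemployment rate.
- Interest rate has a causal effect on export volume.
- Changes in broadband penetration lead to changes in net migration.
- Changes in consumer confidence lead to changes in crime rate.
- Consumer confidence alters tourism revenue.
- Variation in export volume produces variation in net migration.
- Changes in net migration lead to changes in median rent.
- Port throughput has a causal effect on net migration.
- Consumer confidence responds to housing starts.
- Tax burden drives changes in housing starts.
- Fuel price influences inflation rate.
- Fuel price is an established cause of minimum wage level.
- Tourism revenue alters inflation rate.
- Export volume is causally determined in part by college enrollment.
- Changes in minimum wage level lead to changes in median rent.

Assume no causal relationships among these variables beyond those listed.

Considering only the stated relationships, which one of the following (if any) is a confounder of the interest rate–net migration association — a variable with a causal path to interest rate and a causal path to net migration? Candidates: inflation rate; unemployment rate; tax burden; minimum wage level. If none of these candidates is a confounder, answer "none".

None of the listed candidates has causal paths to both interest rate and net migration in the stated relationships, so none is a common cause.

none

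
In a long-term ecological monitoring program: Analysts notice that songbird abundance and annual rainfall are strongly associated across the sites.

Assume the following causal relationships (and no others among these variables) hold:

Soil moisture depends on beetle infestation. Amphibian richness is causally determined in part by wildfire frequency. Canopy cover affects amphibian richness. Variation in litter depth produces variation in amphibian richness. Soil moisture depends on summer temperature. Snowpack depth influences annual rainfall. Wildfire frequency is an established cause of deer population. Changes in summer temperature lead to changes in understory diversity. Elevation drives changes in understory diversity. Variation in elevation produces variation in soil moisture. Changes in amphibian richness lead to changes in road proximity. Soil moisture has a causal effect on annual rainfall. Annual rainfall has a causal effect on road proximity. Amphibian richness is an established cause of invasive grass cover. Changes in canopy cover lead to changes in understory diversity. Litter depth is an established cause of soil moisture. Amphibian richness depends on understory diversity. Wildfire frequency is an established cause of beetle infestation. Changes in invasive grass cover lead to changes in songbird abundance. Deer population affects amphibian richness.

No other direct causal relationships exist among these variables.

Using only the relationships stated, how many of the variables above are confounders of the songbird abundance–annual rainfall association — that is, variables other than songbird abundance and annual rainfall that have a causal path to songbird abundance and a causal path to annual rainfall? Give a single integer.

The common causes are: elevation (to songbird abundance via elevation → understory diversity → amphibian richness → invasive grass cover → songbird abundance; to annual rainfall via elevation → soil moisture → annual rainfall); litter depth (to songbird abundance via litter depth → amphibian richness → invasive grass cover → songbird abundance; to annual rainfall via litter depth → soil moisture → annual rainfall); summer temperature (to songbird abundance via summer temperature → understory diversity → amphibian richness → invasive grass cover → songbird abundance; to annual rainfall via summer temperature → soil moisture → annual rainfall); wildfire frequency (to songbird abundance via wildfire frequency → amphibian richness → invasive grass cover → songbird abundance; to annual rainfall via wildfire frequency → beetle infestation → soil moisture → annual rainfall).
Every other variable lacks a causal path to at least one of songbird abundance and annual rainfall.

4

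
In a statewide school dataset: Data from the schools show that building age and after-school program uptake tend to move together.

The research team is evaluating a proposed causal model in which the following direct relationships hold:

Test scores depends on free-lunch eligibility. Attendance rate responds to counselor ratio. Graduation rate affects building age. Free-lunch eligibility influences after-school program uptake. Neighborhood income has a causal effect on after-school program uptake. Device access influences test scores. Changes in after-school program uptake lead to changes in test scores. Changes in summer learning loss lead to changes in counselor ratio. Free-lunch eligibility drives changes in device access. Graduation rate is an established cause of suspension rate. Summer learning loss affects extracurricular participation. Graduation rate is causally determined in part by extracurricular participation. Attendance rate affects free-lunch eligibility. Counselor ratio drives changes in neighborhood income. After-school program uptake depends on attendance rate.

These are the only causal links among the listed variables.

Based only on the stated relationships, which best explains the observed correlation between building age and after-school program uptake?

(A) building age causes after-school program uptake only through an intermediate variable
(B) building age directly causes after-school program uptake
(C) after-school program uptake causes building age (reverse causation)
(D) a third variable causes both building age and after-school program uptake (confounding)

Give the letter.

D

Summer learning loss causes building age (summer learning loss → extracurricular participation → graduation rate → building age) and after-school program uptake (summer learning loss → counselor ratio → neighborhood income → after-school program uptake) — a common cause creating the correlation.
There is no stated path from building age to after-school program uptake or from after-school program uptake to building age, so neither direct nor reverse causation applies.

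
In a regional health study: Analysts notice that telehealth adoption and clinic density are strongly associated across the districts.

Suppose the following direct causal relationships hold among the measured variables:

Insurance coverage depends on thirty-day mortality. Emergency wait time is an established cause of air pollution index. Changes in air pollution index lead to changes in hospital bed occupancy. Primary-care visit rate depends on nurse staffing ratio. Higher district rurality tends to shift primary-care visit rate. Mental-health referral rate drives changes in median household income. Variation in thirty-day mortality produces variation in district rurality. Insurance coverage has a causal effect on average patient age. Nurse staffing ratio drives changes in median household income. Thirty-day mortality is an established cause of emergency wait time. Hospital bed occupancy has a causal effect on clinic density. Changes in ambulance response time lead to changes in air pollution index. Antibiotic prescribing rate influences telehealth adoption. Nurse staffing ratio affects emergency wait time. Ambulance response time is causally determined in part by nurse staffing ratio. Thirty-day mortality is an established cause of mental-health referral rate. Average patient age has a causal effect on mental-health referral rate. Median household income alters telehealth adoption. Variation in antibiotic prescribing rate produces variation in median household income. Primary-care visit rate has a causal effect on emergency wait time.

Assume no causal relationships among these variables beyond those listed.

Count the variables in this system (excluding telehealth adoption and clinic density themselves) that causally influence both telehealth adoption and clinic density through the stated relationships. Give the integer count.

The common causes are: nurse staffing ratio (to telehealth adoption via nurse staffing ratio → median household income → telehealth adoption; to clinic density via nurse staffing ratio → emergency wait time → air pollution index → hospital bed occupancy → clinic density); thirty-day mortality (to telehealth adoption via thirty-day mortality → mental-health referral rate → median household income → telehealth adoption; to clinic density via thirty-day mortality → emergency wait time → air pollution index → hospital bed occupancy → clinic density).
Every other variable lacks a causal path to at least one of telehealth adoption and clinic density.

2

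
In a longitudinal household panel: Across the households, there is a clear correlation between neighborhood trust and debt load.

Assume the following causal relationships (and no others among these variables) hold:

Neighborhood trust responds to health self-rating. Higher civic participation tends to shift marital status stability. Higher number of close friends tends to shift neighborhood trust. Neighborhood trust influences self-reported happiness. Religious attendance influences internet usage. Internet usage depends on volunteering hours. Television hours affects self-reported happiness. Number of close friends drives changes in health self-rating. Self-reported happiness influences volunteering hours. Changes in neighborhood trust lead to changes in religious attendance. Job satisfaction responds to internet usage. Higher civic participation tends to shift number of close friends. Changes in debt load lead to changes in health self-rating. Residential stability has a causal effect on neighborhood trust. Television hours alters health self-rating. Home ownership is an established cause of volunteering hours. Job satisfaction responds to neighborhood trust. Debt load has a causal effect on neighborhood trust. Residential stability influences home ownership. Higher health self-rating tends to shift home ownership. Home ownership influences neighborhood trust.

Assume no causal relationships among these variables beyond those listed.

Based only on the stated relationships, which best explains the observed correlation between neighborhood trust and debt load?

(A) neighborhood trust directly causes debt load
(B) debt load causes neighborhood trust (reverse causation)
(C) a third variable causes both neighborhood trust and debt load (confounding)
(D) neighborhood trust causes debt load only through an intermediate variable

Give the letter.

B

The stated link runs debt load → neighborhood trust; neighborhood trust has no causal path to debt load. No variable causes both, so confounding is ruled out. The correlation reflects reverse causation.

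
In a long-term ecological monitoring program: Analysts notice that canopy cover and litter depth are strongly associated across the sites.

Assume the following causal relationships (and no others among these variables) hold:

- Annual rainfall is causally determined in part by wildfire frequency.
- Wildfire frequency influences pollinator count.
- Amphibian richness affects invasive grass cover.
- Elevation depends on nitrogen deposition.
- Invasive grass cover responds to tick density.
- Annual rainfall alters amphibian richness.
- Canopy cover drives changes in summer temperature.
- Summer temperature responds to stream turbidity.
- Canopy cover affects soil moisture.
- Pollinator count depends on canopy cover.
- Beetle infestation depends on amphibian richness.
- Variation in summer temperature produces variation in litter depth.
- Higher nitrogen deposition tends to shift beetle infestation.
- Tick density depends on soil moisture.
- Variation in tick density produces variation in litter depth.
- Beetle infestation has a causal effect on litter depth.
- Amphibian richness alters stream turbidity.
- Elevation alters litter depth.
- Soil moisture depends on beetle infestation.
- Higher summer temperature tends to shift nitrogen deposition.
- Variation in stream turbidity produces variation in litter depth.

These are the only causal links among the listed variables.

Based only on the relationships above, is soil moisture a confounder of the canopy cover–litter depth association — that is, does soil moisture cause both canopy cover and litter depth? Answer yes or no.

Soil moisture has no stated causal path to canopy cover. A confounder must cause both variables, so soil moisture does not qualify.

no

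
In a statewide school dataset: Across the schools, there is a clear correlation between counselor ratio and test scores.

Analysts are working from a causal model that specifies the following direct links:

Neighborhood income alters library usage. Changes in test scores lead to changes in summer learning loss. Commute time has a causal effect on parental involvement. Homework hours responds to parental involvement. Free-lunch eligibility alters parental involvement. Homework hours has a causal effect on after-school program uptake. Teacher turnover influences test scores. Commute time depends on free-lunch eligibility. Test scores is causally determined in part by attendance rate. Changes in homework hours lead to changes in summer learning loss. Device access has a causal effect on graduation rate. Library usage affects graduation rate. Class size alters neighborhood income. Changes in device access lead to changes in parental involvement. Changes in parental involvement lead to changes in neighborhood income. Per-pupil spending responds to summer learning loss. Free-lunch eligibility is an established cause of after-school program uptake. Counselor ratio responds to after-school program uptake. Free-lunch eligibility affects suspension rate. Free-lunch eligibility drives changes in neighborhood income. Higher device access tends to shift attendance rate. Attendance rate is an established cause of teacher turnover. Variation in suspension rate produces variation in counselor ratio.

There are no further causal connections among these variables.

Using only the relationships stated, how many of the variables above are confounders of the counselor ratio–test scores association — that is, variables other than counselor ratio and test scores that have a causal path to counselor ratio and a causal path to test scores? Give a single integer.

The common causes are: device access (to counselor ratio via device access → parental involvement → homework hours → after-school program uptake → counselor ratio; to test scores via device access → attendance rate → test scores).
Every other variable lacks a causal path to at least one of counselor ratio and test scores.

1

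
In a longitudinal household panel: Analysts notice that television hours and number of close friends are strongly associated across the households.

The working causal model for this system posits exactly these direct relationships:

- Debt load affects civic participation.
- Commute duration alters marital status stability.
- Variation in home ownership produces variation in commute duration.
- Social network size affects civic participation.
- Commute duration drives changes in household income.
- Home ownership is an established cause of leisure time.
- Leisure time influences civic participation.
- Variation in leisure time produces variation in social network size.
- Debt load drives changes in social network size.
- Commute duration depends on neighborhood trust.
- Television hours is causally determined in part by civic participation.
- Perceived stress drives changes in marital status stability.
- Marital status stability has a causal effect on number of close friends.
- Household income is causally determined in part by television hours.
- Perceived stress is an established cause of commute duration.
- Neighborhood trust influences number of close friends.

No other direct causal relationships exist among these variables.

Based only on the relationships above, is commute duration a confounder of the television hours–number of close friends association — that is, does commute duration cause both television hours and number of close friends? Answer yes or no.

Commute duration has no stated causal path to television hours. A confounder must cause both variables, so commute duration does not qualify.

no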